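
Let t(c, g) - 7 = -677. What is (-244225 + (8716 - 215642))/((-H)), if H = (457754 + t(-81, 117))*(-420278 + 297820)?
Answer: -451151/55973592472 ≈ -8.0601e-6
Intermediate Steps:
t(c, g) = -670 (t(c, g) = 7 - 677 = -670)
H = -55973592472 (H = (457754 - 670)*(-420278 + 297820) = 457084*(-122458) = -55973592472)
(-244225 + (8716 - 215642))/((-H)) = (-244225 + (8716 - 215642))/((-1*(-55973592472))) = (-244225 - 206926)/55973592472 = -451151*1/55973592472 = -451151/55973592472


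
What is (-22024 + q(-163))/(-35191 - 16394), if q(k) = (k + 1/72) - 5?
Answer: 1597823/3714120 ≈ 0.43020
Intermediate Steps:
q(k) = -359/72 + k (q(k) = (k + 1/72) - 5 = (1/72 + k) - 5 = -359/72 + k)
(-22024 + q(-163))/(-35191 - 16394) = (-22024 + (-359/72 - 163))/(-35191 - 16394) = (-22024 - 12095/72)/(-51585) = -1597823/72*(-1/51585) = 1597823/3714120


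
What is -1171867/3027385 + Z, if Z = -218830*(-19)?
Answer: 12587169359583/3027385 ≈ 4.1578e+6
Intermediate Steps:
Z = 4157770
-1171867/3027385 + Z = -1171867/3027385 + 4157770 = 12587169359583/3027385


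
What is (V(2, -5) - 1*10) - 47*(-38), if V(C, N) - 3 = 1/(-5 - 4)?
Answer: 16010/9 ≈ 1778.9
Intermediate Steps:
V(C, N) = 26/9 (V(C, N) = 3 + 1/(-5 - 4) = 3 + 1/(-9) = 3 - 1/9 = 26/9)
(V(2, -5) - 1*10) - 47*(-38) = (26/9 - 1*10) - 47*(-38) = (26/9 - 10) + 1786 = -64/9 + 1786 = 16010/9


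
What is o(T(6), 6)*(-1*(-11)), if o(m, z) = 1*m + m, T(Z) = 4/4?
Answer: 22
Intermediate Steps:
T(Z) = 1 (T(Z) = 4*(¼) = 1)
o(m, z) = 2*m (o(m, z) = m + m = 2*m)
o(T(6), 6)*(-1*(-11)) = (2*1)*(-1*(-11)) = 2*11 = 22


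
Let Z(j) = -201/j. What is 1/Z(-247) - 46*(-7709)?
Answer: 71277661/201 ≈ 3.5462e+5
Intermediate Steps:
1/Z(-247) - 46*(-7709) = 1/(-201/(-247)) - 46*(-7709) = 1/(-201*(-1/247)) - 1*(-354614) = 1/(201/247) + 354614 = 247/201 + 354614 = 71277661/201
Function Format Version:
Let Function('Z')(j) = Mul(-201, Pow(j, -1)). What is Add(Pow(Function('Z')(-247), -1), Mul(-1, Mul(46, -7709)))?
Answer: Rational(71277661, 201) ≈ 3.5462e+5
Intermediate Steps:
Add(Pow(Function('Z')(-247), -1), Mul(-1, Mul(46, -7709))) = Add(Pow(Mul(-201, Pow(-247, -1)), -1), Mul(-1, Mul(46, -7709))) = Add(Pow(Mul(-201, Rational(-1, 247)), -1), Mul(-1, -354614)) = Add(Pow(Rational(201, 247), -1), 354614) = Add(Rational(247, 201), 354614) = Rational(71277661, 201)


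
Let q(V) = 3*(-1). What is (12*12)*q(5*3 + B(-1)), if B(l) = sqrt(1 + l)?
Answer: -432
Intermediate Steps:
q(V) = -3
(12*12)*q(5*3 + B(-1)) = (12*12)*(-3) = 144*(-3) = -432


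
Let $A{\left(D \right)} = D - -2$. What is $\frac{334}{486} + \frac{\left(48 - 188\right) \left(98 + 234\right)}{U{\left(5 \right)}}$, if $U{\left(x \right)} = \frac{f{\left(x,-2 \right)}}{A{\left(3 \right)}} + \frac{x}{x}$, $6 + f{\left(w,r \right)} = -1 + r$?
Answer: $\frac{14118467}{243} \approx 58101.0$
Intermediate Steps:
$f{\left(w,r \right)} = -7 + r$ ($f{\left(w,r \right)} = -6 + \left(-1 + r\right) = -7 + r$)
$A{\left(D \right)} = 2 + D$ ($A{\left(D \right)} = D + 2 = 2 + D$)
$U{\left(x \right)} = - \frac{4}{5}$ ($U{\left(x \right)} = \frac{-7 - 2}{2 + 3} + \frac{x}{x} = - \frac{9}{5} + 1 = - \frac{4}{5}$)
$\frac{334}{486} + \frac{\left(48 - 188\right) \left(98 + 234\right)}{U{\left(5 \right)}} = \frac{334}{486} + \frac{\left(48 - 188\right) \left(98 + 234\right)}{- \frac{4}{5}} = 334 \cdot \frac{1}{486} + \left(-140\right) 332 \left(- \frac{5}{4}\right) = \frac{167}{243} - -58100 = \frac{167}{243} + 58100 = \frac{14118467}{243}$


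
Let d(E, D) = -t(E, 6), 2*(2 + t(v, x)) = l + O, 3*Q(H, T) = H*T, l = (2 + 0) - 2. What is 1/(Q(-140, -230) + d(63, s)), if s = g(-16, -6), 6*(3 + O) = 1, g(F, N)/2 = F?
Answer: 4/42947 ≈ 9.3138e-5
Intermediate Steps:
g(F, N) = 2*F
l = 0 (l = 2 - 2 = 0)
O = -17/6 (O = -3 + (⅙)*1 = -3 + ⅙ = -17/6 ≈ -2.8333)
Q(H, T) = H*T/3 (Q(H, T) = (H*T)/3 = H*T/3)
s = -32 (s = 2*(-16) = -32)
t(v, x) = -41/12 (t(v, x) = -2 + (0 - 17/6)/2 = -2 + (½)*(-17/6) = -2 - 17/12 = -41/12)
d(E, D) = 41/12 (d(E, D) = -1*(-41/12) = 41/12)
1/(Q(-140, -230) + d(63, s)) = 1/((⅓)*(-140)*(-230) + 41/12) = 1/(32200/3 + 41/12) = 1/(42947/4) = 4/42947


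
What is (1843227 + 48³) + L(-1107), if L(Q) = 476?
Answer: 1954295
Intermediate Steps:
(1843227 + 48³) + L(-1107) = (1843227 + 48³) + 476 = (1843227 + 110592) + 476 = 1953819 + 476 = 1954295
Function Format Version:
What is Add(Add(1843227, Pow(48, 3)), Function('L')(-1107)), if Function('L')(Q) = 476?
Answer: 1954295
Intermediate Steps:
Add(Add(1843227, Pow(48, 3)), Function('L')(-1107)) = Add(Add(1843227, Pow(48, 3)), 476) = Add(Add(1843227, 110592), 476) = Add(1953819, 476) = 1954295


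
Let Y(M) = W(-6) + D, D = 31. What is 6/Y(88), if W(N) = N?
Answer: 6/25 ≈ 0.24000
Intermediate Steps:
Y(M) = 25 (Y(M) = -6 + 31 = 25)
6/Y(88) = 6/25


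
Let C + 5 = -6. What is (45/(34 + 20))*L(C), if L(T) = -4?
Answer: -10/3 ≈ -3.3333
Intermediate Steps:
C = -11 (C = -5 - 6 = -11)
(45/(34 + 20))*L(C) = (45/(34 + 20))*(-4) = (45/54)*(-4) = ((1/54)*45)*(-4) = (5/6)*(-4) = -10/3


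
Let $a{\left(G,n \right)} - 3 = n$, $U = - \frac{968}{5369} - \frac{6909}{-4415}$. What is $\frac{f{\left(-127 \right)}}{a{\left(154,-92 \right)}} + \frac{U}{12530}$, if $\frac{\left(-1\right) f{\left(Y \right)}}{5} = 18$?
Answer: $\frac{26734074081889}{26434140227950} \approx 1.0113$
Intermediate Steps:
$f{\left(Y \right)} = -90$ ($f{\left(Y \right)} = \left(-5\right) 18 = -90$)
$U = \frac{32820701}{23704135}$ ($U = \left(-968\right) \frac{1}{5369} - - \frac{6909}{4415} = - \frac{968}{5369} + \frac{6909}{4415} = \frac{32820701}{23704135} \approx 1.3846$)
$a{\left(G,n \right)} = 3 + n$
$\frac{f{\left(-127 \right)}}{a{\left(154,-92 \right)}} + \frac{U}{12530} = - \frac{90}{3 - 92} + \frac{32820701}{23704135 \cdot 12530} = - \frac{90}{-89} + \frac{32820701}{23704135} \cdot \frac{1}{12530} = \left(-90\right) \left(- \frac{1}{89}\right) + \frac{32820701}{297012811550} = \frac{90}{89} + \frac{32820701}{297012811550} = \frac{26734074081889}{26434140227950}$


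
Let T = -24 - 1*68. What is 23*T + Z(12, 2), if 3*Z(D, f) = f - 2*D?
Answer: -6370/3 ≈ -2123.3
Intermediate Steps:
Z(D, f) = -2*D/3 + f/3 (Z(D, f) = (f - 2*D)/3 = -2*D/3 + f/3)
T = -92 (T = -24 - 68 = -92)
23*T + Z(12, 2) = 23*(-92) + (-2/3*12 + (1/3)*2) = -2116 + (-8 + 2/3) = -2116 - 22/3 = -6370/3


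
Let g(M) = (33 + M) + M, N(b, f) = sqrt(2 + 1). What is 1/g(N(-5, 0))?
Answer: 11/359 - 2*sqrt(3)/1077 ≈ 0.027424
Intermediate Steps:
N(b, f) = sqrt(3)
g(M) = 33 + 2*M
1/g(N(-5, 0)) = 1/(33 + 2*sqrt(3))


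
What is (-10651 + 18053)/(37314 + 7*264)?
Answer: 3701/19581 ≈ 0.18901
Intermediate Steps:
(-10651 + 18053)/(37314 + 7*264) = 7402/(37314 + 1848) = 7402/39162 = 7402*(1/39162) = 3701/19581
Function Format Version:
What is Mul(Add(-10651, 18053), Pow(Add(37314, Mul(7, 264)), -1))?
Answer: Rational(3701, 19581) ≈ 0.18901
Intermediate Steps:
Mul(Add(-10651, 18053), Pow(Add(37314, Mul(7, 264)), -1)) = Mul(7402, Pow(Add(37314, 1848), -1)) = Mul(7402, Pow(39162, -1)) = Mul(7402, Rational(1, 39162)) = Rational(3701, 19581)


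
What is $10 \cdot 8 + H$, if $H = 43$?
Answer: $123$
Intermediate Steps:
$10 \cdot 8 + H = 10 \cdot 8 + 43 = 80 + 43 = 123$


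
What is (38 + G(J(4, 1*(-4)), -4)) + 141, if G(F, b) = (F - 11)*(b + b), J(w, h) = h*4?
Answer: 395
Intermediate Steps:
J(w, h) = 4*h
G(F, b) = 2*b*(-11 + F) (G(F, b) = (-11 + F)*(2*b) = 2*b*(-11 + F))
(38 + G(J(4, 1*(-4)), -4)) + 141 = (38 + 2*(-4)*(-11 + 4*(1*(-4)))) + 141 = (38 + 2*(-4)*(-11 + 4*(-4))) + 141 = (38 + 2*(-4)*(-11 - 16)) + 141 = (38 + 2*(-4)*(-27)) + 141 = (38 + 216) + 141 = 254 + 141 = 395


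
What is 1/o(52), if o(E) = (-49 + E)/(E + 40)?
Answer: 92/3 ≈ 30.667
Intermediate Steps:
o(E) = (-49 + E)/(40 + E)
1/o(52) = 1/((-49 + 52)/(40 + 52)) = 1/(3/92) = 92/3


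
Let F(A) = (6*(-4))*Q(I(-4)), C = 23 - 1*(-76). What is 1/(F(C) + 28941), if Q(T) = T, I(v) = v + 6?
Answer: 1/28893 ≈ 3.4610e-5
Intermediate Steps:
I(v) = 6 + v
C = 99 (C = 23 + 76 = 99)
F(A) = -48 (F(A) = (6*(-4))*(6 - 4) = -24*2 = -48)
1/(F(C) + 28941) = 1/(-48 + 28941) = 1/28893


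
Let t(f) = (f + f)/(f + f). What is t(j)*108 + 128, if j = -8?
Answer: 236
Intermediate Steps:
t(f) = 1 (t(f) = (2*f)/((2*f)) = (2*f)*(1/(2*f)) = 1)
t(j)*108 + 128 = 1*108 + 128 = 108 + 128 = 236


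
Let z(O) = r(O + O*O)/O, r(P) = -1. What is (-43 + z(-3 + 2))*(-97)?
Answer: 4074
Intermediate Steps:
z(O) = -1/O
(-43 + z(-3 + 2))*(-97) = (-43 - 1/(-3 + 2))*(-97) = (-43 - 1/(-1))*(-97) = (-43 - 1*(-1))*(-97) = (-43 + 1)*(-97) = -42*(-97) = 4074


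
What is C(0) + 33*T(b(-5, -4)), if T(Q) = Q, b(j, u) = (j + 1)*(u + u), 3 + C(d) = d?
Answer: 1053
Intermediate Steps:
C(d) = -3 + d
b(j, u) = 2*u*(1 + j) (b(j, u) = (1 + j)*(2*u) = 2*u*(1 + j))
C(0) + 33*T(b(-5, -4)) = (-3 + 0) + 33*(2*(-4)*(1 - 5)) = -3 + 33*(2*(-4)*(-4)) = -3 + 33*32 = -3 + 1056 = 1053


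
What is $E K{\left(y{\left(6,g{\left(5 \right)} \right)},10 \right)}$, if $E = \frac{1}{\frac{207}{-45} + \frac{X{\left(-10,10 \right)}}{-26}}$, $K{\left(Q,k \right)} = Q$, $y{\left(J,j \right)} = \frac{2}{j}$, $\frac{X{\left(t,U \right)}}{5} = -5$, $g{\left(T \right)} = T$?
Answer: $- \frac{52}{473} \approx -0.10994$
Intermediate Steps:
$X{\left(t,U \right)} = -25$ ($X{\left(t,U \right)} = 5 \left(-5\right) = -25$)
$E = - \frac{130}{473}$ ($E = \frac{1}{\frac{207}{-45} - \frac{25}{-26}} = \frac{1}{207 \left(- \frac{1}{45}\right) - - \frac{25}{26}} = \frac{1}{- \frac{23}{5} + \frac{25}{26}} = \frac{1}{- \frac{473}{130}} = - \frac{130}{473} \approx -0.27484$)
$E K{\left(y{\left(6,g{\left(5 \right)} \right)},10 \right)} = - \frac{130 \cdot \frac{2}{5}}{473} = - \frac{130 \cdot 2 \cdot \frac{1}{5}}{473} = \left(- \frac{130}{473}\right) \frac{2}{5} = - \frac{52}{473}$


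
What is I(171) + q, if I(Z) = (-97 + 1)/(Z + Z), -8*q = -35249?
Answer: 2009065/456 ≈ 4405.8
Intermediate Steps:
q = 35249/8 (q = -⅛*(-35249) = 35249/8 ≈ 4406.1)
I(Z) = -48/Z (I(Z) = -96*1/(2*Z) = -48/Z)
I(171) + q = -48/171 + 35249/8 = -48*1/171 + 35249/8 = -16/57 + 35249/8 = 2009065/456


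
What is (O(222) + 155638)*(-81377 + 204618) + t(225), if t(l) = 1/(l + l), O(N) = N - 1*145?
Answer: 8635712541751/450 ≈ 1.9190e+10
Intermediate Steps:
O(N) = -145 + N (O(N) = N - 145 = -145 + N)
t(l) = 1/(2*l)
(O(222) + 155638)*(-81377 + 204618) + t(225) = ((-145 + 222) + 155638)*(-81377 + 204618) + (½)/225 = (77 + 155638)*123241 + (½)*(1/225) = 155715*123241 + 1/450 = 19190472315 + 1/450 = 8635712541751/450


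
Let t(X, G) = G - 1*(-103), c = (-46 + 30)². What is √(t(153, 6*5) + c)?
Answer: √389 ≈ 19.723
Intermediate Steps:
c = 256 (c = (-16)² = 256)
t(X, G) = 103 + G (t(X, G) = G + 103 = 103 + G)
√(t(153, 6*5) + c) = √((103 + 6*5) + 256) = √((103 + 30) + 256) = √(133 + 256) = √389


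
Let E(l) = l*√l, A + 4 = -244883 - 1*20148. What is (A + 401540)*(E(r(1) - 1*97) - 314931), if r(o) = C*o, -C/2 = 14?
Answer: -42989656155 - 85315625*I*√5 ≈ -4.299e+10 - 1.9077e+8*I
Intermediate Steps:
C = -28 (C = -2*14 = -28)
A = -265035 (A = -4 + (-244883 - 1*20148) = -4 + (-244883 - 20148) = -4 - 265031 = -265035)
r(o) = -28*o
E(l) = l^(3/2)
(A + 401540)*(E(r(1) - 1*97) - 314931) = (-265035 + 401540)*((-28*1 - 1*97)^(3/2) - 314931) = 136505*((-28 - 97)^(3/2) - 314931) = 136505*((-125)^(3/2) - 314931) = 136505*(-625*I*√5 - 314931) = 136505*(-314931 - 625*I*√5) = -42989656155 - 85315625*I*√5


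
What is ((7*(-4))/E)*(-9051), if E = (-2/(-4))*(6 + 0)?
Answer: 84476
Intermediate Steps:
E = 3 (E = -2*(-¼)*6 = (½)*6 = 3)
((7*(-4))/E)*(-9051) = ((7*(-4))/3)*(-9051) = -28*⅓*(-9051) = -28/3*(-9051) = 84476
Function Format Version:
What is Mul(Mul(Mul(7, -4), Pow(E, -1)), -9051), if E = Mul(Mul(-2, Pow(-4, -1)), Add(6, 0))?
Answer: 84476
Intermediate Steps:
E = 3 (E = Mul(Mul(-2, Rational(-1, 4)), 6) = Mul(Rational(1, 2), 6) = 3)
Mul(Mul(Mul(7, -4), Pow(E, -1)), -9051) = Mul(Mul(Mul(7, -4), Pow(3, -1)), -9051) = Mul(Mul(-28, Rational(1, 3)), -9051) = Mul(Rational(-28, 3), -9051) = 84476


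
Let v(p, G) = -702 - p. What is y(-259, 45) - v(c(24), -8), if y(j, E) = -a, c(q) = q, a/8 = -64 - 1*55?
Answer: 1678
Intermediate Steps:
a = -952 (a = 8*(-64 - 1*55) = 8*(-64 - 55) = 8*(-119) = -952)
y(j, E) = 952 (y(j, E) = -1*(-952) = 952)
y(-259, 45) - v(c(24), -8) = 952 - (-702 - 1*24) = 952 - (-702 - 24) = 952 - 1*(-726) = 952 + 726 = 1678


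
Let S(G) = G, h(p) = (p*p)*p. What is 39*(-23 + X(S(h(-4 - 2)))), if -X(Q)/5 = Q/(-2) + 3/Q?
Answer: -526903/24 ≈ -21954.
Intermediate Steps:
h(p) = p**3 (h(p) = p**2*p = p**3)
X(Q) = -15/Q + 5*Q/2 (X(Q) = -5*(Q/(-2) + 3/Q) = -5*(Q*(-1/2) + 3/Q) = -5*(-Q/2 + 3/Q) = -5*(3/Q - Q/2) = -15/Q + 5*Q/2)
39*(-23 + X(S(h(-4 - 2)))) = 39*(-23 + (-15/(-4 - 2)**3 + 5*(-4 - 2)**3/2)) = 39*(-23 + (-15/((-6)**3) + (5/2)*(-6)**3)) = 39*(-23 + (-15/(-216) + (5/2)*(-216))) = 39*(-23 + (-15*(-1/216) - 540)) = 39*(-23 + (5/72 - 540)) = 39*(-23 - 38875/72) = 39*(-40531/72) = -526903/24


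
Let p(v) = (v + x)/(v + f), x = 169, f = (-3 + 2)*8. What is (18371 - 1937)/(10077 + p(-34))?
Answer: 76692/47011 ≈ 1.6314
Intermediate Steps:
f = -8 (f = -1*8 = -8)
p(v) = (169 + v)/(-8 + v) (p(v) = (v + 169)/(v - 8) = (169 + v)/(-8 + v))
(18371 - 1937)/(10077 + p(-34)) = (18371 - 1937)/(10077 + (169 - 34)/(-8 - 34)) = 16434/(10077 + 135/(-42)) = 16434/(10077 - 1/42*135) = 16434/(10077 - 45/14) = 16434/(141033/14) = 16434*(14/141033) = 76692/47011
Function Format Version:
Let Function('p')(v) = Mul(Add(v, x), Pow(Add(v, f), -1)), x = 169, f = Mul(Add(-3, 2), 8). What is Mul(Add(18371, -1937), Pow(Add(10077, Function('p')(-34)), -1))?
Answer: Rational(76692, 47011) ≈ 1.6314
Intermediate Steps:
f = -8 (f = Mul(-1, 8) = -8)
Function('p')(v) = Mul(Pow(Add(-8, v), -1), Add(169, v)) (Function('p')(v) = Mul(Add(v, 169), Pow(Add(v, -8), -1)) = Mul(Add(169, v), Pow(Add(-8, v), -1)) = Mul(Pow(Add(-8, v), -1), Add(169, v)))
Mul(Add(18371, -1937), Pow(Add(10077, Function('p')(-34)), -1)) = Mul(Add(18371, -1937), Pow(Add(10077, Mul(Pow(Add(-8, -34), -1), Add(169, -34))), -1)) = Mul(16434, Pow(Add(10077, Mul(Pow(-42, -1), 135)), -1)) = Mul(16434, Pow(Add(10077, Mul(Rational(-1, 42), 135)), -1)) = Mul(16434, Pow(Add(10077, Rational(-45, 14)), -1)) = Mul(16434, Pow(Rational(141033, 14), -1)) = Mul(16434, Rational(14, 141033)) = Rational(76692, 47011)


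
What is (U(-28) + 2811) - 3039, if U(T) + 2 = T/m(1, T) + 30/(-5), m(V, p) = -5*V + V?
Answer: -229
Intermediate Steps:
m(V, p) = -4*V
U(T) = -8 - T/4 (U(T) = -2 + (T/((-4*1)) + 30/(-5)) = -2 + (T/(-4) + 30*(-⅕)) = -2 + (T*(-¼) - 6) = -2 + (-T/4 - 6) = -2 + (-6 - T/4) = -8 - T/4)
(U(-28) + 2811) - 3039 = ((-8 - ¼*(-28)) + 2811) - 3039 = ((-8 + 7) + 2811) - 3039 = (-1 + 2811) - 3039 = 2810 - 3039 = -229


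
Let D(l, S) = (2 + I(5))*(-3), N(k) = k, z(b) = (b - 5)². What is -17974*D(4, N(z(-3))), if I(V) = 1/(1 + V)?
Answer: 116831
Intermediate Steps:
z(b) = (-5 + b)²
D(l, S) = -13/2 (D(l, S) = (2 + 1/(1 + 5))*(-3) = (2 + 1/6)*(-3) = (2 + ⅙)*(-3) = (13/6)*(-3) = -13/2)
-17974*D(4, N(z(-3))) = -17974*(-13/2) = 116831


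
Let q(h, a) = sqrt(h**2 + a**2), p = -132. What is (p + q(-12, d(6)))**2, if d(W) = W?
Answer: 17604 - 1584*sqrt(5) ≈ 14062.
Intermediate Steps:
q(h, a) = sqrt(a**2 + h**2)
(p + q(-12, d(6)))**2 = (-132 + sqrt(6**2 + (-12)**2))**2 = (-132 + sqrt(36 + 144))**2 = (-132 + sqrt(180))**2 = (-132 + 6*sqrt(5))**2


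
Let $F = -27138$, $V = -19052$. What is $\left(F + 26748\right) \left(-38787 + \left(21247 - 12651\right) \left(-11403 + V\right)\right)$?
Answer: $102113687130$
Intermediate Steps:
$\left(F + 26748\right) \left(-38787 + \left(21247 - 12651\right) \left(-11403 + V\right)\right) = \left(-27138 + 26748\right) \left(-38787 + \left(21247 - 12651\right) \left(-11403 - 19052\right)\right) = - 390 \left(-38787 + 8596 \left(-30455\right)\right) = - 390 \left(-38787 - 261791180\right) = \left(-390\right) \left(-261829967\right) = 102113687130$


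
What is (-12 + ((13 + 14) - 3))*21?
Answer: 252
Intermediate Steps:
(-12 + ((13 + 14) - 3))*21 = (-12 + (27 - 3))*21 = (-12 + 24)*21 = 12*21 = 252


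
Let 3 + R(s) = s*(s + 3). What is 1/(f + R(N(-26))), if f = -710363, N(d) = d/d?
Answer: -1/710362 ≈ -1.4077e-6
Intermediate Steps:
N(d) = 1
R(s) = -3 + s*(3 + s) (R(s) = -3 + s*(s + 3) = -3 + s*(3 + s))
1/(f + R(N(-26))) = 1/(-710363 + (-3 + 1**2 + 3*1)) = 1/(-710363 + (-3 + 1 + 3)) = 1/(-710363 + 1) = 1/(-710362) = -1/710362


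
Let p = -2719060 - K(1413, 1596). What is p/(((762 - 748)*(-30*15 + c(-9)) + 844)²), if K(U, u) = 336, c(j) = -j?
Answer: -679849/7102225 ≈ -0.095723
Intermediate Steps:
p = -2719396 (p = -2719060 - 1*336 = -2719060 - 336 = -2719396)
p/(((762 - 748)*(-30*15 + c(-9)) + 844)²) = -2719396/((762 - 748)*(-30*15 - 1*(-9)) + 844)² = -2719396/(14*(-450 + 9) + 844)² = -2719396/(14*(-441) + 844)² = -2719396/(-6174 + 844)² = -2719396/((-5330)²) = -2719396/28408900 = -2719396*1/28408900 = -679849/7102225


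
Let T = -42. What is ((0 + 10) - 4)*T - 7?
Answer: -259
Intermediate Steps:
((0 + 10) - 4)*T - 7 = ((0 + 10) - 4)*(-42) - 7 = (10 - 4)*(-42) - 7 = 6*(-42) - 7 = -252 - 7 = -259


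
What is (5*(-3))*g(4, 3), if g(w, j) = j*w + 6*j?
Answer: -450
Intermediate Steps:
g(w, j) = 6*j + j*w
(5*(-3))*g(4, 3) = (5*(-3))*(3*(6 + 4)) = -45*10 = -15*30 = -450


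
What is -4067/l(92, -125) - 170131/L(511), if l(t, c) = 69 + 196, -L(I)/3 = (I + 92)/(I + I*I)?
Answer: 11795596797677/479385 ≈ 2.4606e+7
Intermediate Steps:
L(I) = -3*(92 + I)/(I + I²) (L(I) = -3*(I + 92)/(I + I*I) = -3*(92 + I)/(I + I²))
l(t, c) = 265
-4067/l(92, -125) - 170131/L(511) = -4067/265 - 170131*511*(1 + 511)/(3*(-92 - 1*511)) = -4067*1/265 - 170131*261632/(3*(-92 - 511)) = -4067/265 - 170131/(3*(1/511)*(1/512)*(-603)) = -4067/265 - 170131/(-1809/261632) = -4067/265 - 170131*(-261632/1809) = -4067/265 + 44511713792/1809 = 11795596797677/479385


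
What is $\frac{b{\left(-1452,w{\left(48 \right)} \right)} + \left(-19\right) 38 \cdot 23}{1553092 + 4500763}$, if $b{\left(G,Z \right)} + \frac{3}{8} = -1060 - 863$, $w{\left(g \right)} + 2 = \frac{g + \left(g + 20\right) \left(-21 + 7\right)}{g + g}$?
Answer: $- \frac{29647}{9686168} \approx -0.0030608$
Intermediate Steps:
$w{\left(g \right)} = -2 + \frac{-280 - 13 g}{2 g}$ ($w{\left(g \right)} = -2 + \frac{g + \left(g + 20\right) \left(-21 + 7\right)}{g + g} = -2 + \frac{g + \left(20 + g\right) \left(-14\right)}{2 g} = -2 + \left(g - \left(280 + 14 g\right)\right) \frac{1}{2 g} = -2 + \left(-280 - 13 g\right) \frac{1}{2 g} = -2 + \frac{-280 - 13 g}{2 g}$)
$b{\left(G,Z \right)} = - \frac{15387}{8}$ ($b{\left(G,Z \right)} = - \frac{3}{8} - 1923 = - \frac{15387}{8}$)
$\frac{b{\left(-1452,w{\left(48 \right)} \right)} + \left(-19\right) 38 \cdot 23}{1553092 + 4500763} = \frac{- \frac{15387}{8} + \left(-19\right) 38 \cdot 23}{1553092 + 4500763} = \frac{- \frac{15387}{8} - 16606}{6053855} = \left(- \frac{15387}{8} - 16606\right) \frac{1}{6053855} = \left(- \frac{148235}{8}\right) \frac{1}{6053855} = - \frac{29647}{9686168}$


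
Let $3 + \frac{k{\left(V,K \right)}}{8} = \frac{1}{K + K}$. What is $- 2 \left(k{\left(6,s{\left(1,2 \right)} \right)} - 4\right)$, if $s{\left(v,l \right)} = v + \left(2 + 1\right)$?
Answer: $54$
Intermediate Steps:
$s{\left(v,l \right)} = 3 + v$ ($s{\left(v,l \right)} = v + 3 = 3 + v$)
$k{\left(V,K \right)} = -24 + \frac{4}{K}$ ($k{\left(V,K \right)} = -24 + \frac{8}{K + K} = -24 + \frac{8}{2 K} = -24 + 8 \frac{1}{2 K} = -24 + \frac{4}{K}$)
$- 2 \left(k{\left(6,s{\left(1,2 \right)} \right)} - 4\right) = - 2 \left(\left(-24 + \frac{4}{3 + 1}\right) - 4\right) = - 2 \left(\left(-24 + \frac{4}{4}\right) - 4\right) = - 2 \left(\left(-24 + 4 \cdot \frac{1}{4}\right) - 4\right) = - 2 \left(\left(-24 + 1\right) - 4\right) = - 2 \left(-23 - 4\right) = \left(-2\right) \left(-27\right) = 54$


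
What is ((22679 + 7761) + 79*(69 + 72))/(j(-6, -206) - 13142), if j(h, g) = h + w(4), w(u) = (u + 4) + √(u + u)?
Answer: -136587015/43164898 - 41579*√2/86329796 ≈ -3.1650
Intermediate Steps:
w(u) = 4 + u + √2*√u (w(u) = (4 + u) + √(2*u) = (4 + u) + √2*√u = 4 + u + √2*√u)
j(h, g) = 8 + h + 2*√2 (j(h, g) = h + (4 + 4 + √2*√4) = h + (4 + 4 + √2*2) = h + (4 + 4 + 2*√2) = h + (8 + 2*√2) = 8 + h + 2*√2)
((22679 + 7761) + 79*(69 + 72))/(j(-6, -206) - 13142) = ((22679 + 7761) + 79*(69 + 72))/((8 - 6 + 2*√2) - 13142) = (30440 + 79*141)/((2 + 2*√2) - 13142) = (30440 + 11139)/(-13140 + 2*√2) = 41579/(-13140 + 2*√2)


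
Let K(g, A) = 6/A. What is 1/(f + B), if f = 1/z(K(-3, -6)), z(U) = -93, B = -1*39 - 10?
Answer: -93/4558 ≈ -0.020404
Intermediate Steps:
B = -49 (B = -39 - 10 = -49)
K(g, A) = 6/A
f = -1/93 (f = 1/(-93) = -1/93 ≈ -0.010753)
1/(f + B) = 1/(-1/93 - 49) = 1/(-4558/93) = -93/4558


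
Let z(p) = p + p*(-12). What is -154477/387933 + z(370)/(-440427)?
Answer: -568008157/1460309123 ≈ -0.38896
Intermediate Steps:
z(p) = -11*p (z(p) = p - 12*p = -11*p)
-154477/387933 + z(370)/(-440427) = -154477/387933 - 11*370/(-440427) = -154477*1/387933 - 4070*(-1/440427) = -154477/387933 + 4070/440427 = -568008157/1460309123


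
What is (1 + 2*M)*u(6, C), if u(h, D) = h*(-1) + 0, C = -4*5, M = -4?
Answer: 42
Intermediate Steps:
C = -20
u(h, D) = -h (u(h, D) = -h + 0 = -h)
(1 + 2*M)*u(6, C) = (1 + 2*(-4))*(-1*6) = (1 - 8)*(-6) = -7*(-6) = 42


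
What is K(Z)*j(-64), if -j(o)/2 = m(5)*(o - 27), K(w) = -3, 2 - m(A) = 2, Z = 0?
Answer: 0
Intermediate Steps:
m(A) = 0 (m(A) = 2 - 1*2 = 2 - 2 = 0)
j(o) = 0 (j(o) = -0*(o - 27) = -0*(-27 + o) = -2*0 = 0)
K(Z)*j(-64) = -3*0 = 0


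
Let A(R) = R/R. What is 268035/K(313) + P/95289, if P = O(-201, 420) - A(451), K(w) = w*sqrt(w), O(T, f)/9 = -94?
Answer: -847/95289 + 268035*sqrt(313)/97969 ≈ 48.394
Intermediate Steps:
O(T, f) = -846 (O(T, f) = 9*(-94) = -846)
K(w) = w**(3/2)
A(R) = 1
P = -847 (P = -846 - 1*1 = -846 - 1 = -847)
268035/K(313) + P/95289 = 268035/(313**(3/2)) - 847/95289 = 268035/((313*sqrt(313))) - 847*1/95289 = 268035*(sqrt(313)/97969) - 847/95289 = 268035*sqrt(313)/97969 - 847/95289 = -847/95289 + 268035*sqrt(313)/97969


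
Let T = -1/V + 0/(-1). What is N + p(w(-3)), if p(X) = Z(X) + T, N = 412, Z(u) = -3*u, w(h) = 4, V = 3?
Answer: 1199/3 ≈ 399.67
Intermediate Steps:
T = -⅓ (T = -1/3 + 0/(-1) = -1*⅓ + 0*(-1) = -⅓ + 0 = -⅓ ≈ -0.33333)
p(X) = -⅓ - 3*X (p(X) = -3*X - ⅓ = -⅓ - 3*X)
N + p(w(-3)) = 412 + (-⅓ - 3*4) = 412 + (-⅓ - 12) = 412 - 37/3 = 1199/3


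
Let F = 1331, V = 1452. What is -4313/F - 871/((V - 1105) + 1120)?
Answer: -7486472/1952577 ≈ -3.8341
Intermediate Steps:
-4313/F - 871/((V - 1105) + 1120) = -4313/1331 - 871/((1452 - 1105) + 1120) = -4313*1/1331 - 871/(347 + 1120) = -4313/1331 - 871/1467 = -7486472/1952577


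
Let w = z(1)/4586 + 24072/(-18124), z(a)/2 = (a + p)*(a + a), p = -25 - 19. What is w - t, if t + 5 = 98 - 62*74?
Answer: 46686986645/10389583 ≈ 4493.6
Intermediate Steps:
p = -44
z(a) = 4*a*(-44 + a) (z(a) = 2*((a - 44)*(a + a)) = 2*((-44 + a)*(2*a)) = 2*(2*a*(-44 + a)) = 4*a*(-44 + a))
t = -4495 (t = -5 + (98 - 62*74) = -5 + (98 - 4588) = -5 - 4490 = -4495)
w = -14188940/10389583 (w = (4*1*(-44 + 1))/4586 + 24072/(-18124) = (4*1*(-43))*(1/4586) + 24072*(-1/18124) = -172*1/4586 - 6018/4531 = -86/2293 - 6018/4531 = -14188940/10389583 ≈ -1.3657)
w - t = -14188940/10389583 - 1*(-4495) = -14188940/10389583 + 4495 = 46686986645/10389583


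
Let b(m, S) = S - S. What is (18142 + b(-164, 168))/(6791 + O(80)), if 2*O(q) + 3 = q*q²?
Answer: 36284/525579 ≈ 0.069036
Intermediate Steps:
b(m, S) = 0
O(q) = -3/2 + q³/2 (O(q) = -3/2 + (q*q²)/2 = -3/2 + q³/2)
(18142 + b(-164, 168))/(6791 + O(80)) = (18142 + 0)/(6791 + (-3/2 + (½)*80³)) = 18142/(6791 + (-3/2 + (½)*512000)) = 18142/(6791 + (-3/2 + 256000)) = 18142/(6791 + 511997/2) = 18142/(525579/2) = 18142*(2/525579) = 36284/525579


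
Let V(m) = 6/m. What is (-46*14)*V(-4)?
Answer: 966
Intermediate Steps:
(-46*14)*V(-4) = (-46*14)*(6/(-4)) = -3864*(-1)/4 = -644*(-3/2) = 966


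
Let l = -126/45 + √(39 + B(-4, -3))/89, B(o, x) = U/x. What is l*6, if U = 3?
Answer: -84/5 + 6*√38/89 ≈ -16.384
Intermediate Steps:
B(o, x) = 3/x
l = -14/5 + √38/89 (l = -126/45 + √(39 + 3/(-3))/89 = -126*1/45 + √(39 + 3*(-⅓))*(1/89) = -14/5 + √(39 - 1)*(1/89) = -14/5 + √38*(1/89) = -14/5 + √38/89 ≈ -2.7307)
l*6 = (-14/5 + √38/89)*6 = -84/5 + 6*√38/89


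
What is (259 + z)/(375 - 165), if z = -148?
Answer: 37/70 ≈ 0.52857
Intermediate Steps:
(259 + z)/(375 - 165) = (259 - 148)/(375 - 165) = 111/210 = 111*(1/210) = 37/70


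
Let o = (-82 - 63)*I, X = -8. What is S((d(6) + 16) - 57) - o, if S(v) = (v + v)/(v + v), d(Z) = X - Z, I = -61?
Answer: -8844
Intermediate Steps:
d(Z) = -8 - Z
S(v) = 1 (S(v) = (2*v)/((2*v)) = (2*v)*(1/(2*v)) = 1)
o = 8845 (o = (-82 - 63)*(-61) = -145*(-61) = 8845)
S((d(6) + 16) - 57) - o = 1 - 1*8845 = 1 - 8845 = -8844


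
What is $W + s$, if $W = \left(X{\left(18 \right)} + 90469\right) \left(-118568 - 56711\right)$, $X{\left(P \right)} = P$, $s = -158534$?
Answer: $-15860629407$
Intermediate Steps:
$W = -15860470873$ ($W = \left(18 + 90469\right) \left(-118568 - 56711\right) = 90487 \left(-175279\right) = -15860470873$)
$W + s = -15860470873 - 158534 = -15860629407$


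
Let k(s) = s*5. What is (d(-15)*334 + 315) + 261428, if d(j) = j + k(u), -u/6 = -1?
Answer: 266753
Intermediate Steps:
u = 6 (u = -6*(-1) = 6)
k(s) = 5*s
d(j) = 30 + j (d(j) = j + 5*6 = j + 30 = 30 + j)
(d(-15)*334 + 315) + 261428 = ((30 - 15)*334 + 315) + 261428 = (15*334 + 315) + 261428 = (5010 + 315) + 261428 = 5325 + 261428 = 266753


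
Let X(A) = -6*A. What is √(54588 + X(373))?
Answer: 5*√2094 ≈ 228.80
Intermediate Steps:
√(54588 + X(373)) = √(54588 - 6*373) = √(54588 - 2238) = √52350 = 5*√2094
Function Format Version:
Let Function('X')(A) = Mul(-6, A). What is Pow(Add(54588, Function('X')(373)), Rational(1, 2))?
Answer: Mul(5, Pow(2094, Rational(1, 2))) ≈ 228.80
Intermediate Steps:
Pow(Add(54588, Function('X')(373)), Rational(1, 2)) = Pow(Add(54588, Mul(-6, 373)), Rational(1, 2)) = Pow(Add(54588, -2238), Rational(1, 2)) = Pow(52350, Rational(1, 2)) = Mul(5, Pow(2094, Rational(1, 2)))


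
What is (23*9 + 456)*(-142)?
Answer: -94146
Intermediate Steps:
(23*9 + 456)*(-142) = (207 + 456)*(-142) = 663*(-142) = -94146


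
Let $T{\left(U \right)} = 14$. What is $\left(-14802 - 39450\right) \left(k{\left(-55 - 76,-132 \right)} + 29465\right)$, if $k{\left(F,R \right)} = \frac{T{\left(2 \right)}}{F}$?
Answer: $- \frac{209407349052}{131} \approx -1.5985 \cdot 10^{9}$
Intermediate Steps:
$k{\left(F,R \right)} = \frac{14}{F}$
$\left(-14802 - 39450\right) \left(k{\left(-55 - 76,-132 \right)} + 29465\right) = \left(-14802 - 39450\right) \left(\frac{14}{-55 - 76} + 29465\right) = - 54252 \left(\frac{14}{-55 - 76} + 29465\right) = - 54252 \left(\frac{14}{-131} + 29465\right) = - 54252 \left(14 \left(- \frac{1}{131}\right) + 29465\right) = - 54252 \left(- \frac{14}{131} + 29465\right) = \left(-54252\right) \frac{3859901}{131} = - \frac{209407349052}{131}$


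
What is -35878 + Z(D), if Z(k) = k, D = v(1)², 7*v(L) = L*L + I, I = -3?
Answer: -1758018/49 ≈ -35878.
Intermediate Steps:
v(L) = -3/7 + L²/7 (v(L) = (L*L - 3)/7 = (L² - 3)/7 = (-3 + L²)/7 = -3/7 + L²/7)
D = 4/49 (D = (-3/7 + (⅐)*1²)² = (-3/7 + (⅐)*1)² = (-3/7 + ⅐)² = (-2/7)² = 4/49 ≈ 0.081633)
-35878 + Z(D) = -35878 + 4/49 = -1758018/49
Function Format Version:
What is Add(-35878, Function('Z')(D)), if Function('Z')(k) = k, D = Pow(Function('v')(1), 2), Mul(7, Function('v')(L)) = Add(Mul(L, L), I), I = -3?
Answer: Rational(-1758018, 49) ≈ -35878.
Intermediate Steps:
Function('v')(L) = Add(Rational(-3, 7), Mul(Rational(1, 7), Pow(L, 2))) (Function('v')(L) = Mul(Rational(1, 7), Add(Mul(L, L), -3)) = Mul(Rational(1, 7), Add(Pow(L, 2), -3)) = Mul(Rational(1, 7), Add(-3, Pow(L, 2))) = Add(Rational(-3, 7), Mul(Rational(1, 7), Pow(L, 2))))
D = Rational(4, 49) (D = Pow(Add(Rational(-3, 7), Mul(Rational(1, 7), Pow(1, 2))), 2) = Pow(Add(Rational(-3, 7), Mul(Rational(1, 7), 1)), 2) = Pow(Add(Rational(-3, 7), Rational(1, 7)), 2) = Pow(Rational(-2, 7), 2) = Rational(4, 49) ≈ 0.081633)
Add(-35878, Function('Z')(D)) = Add(-35878, Rational(4, 49)) = Rational(-1758018, 49)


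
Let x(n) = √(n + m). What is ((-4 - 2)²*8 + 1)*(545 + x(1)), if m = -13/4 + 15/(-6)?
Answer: 157505 + 289*I*√19/2 ≈ 1.5751e+5 + 629.86*I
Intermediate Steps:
m = -23/4 (m = -13*¼ + 15*(-⅙) = -13/4 - 5/2 = -23/4 ≈ -5.7500)
x(n) = √(-23/4 + n) (x(n) = √(n - 23/4) = √(-23/4 + n))
((-4 - 2)²*8 + 1)*(545 + x(1)) = ((-4 - 2)²*8 + 1)*(545 + √(-23 + 4*1)/2) = ((-6)²*8 + 1)*(545 + √(-23 + 4)/2) = (36*8 + 1)*(545 + √(-19)/2) = (288 + 1)*(545 + (I*√19)/2) = 289*(545 + I*√19/2) = 157505 + 289*I*√19/2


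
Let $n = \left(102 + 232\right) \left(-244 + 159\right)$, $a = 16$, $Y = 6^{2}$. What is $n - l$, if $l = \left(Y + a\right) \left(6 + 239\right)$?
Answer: $-41130$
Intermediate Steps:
$Y = 36$
$n = -28390$ ($n = 334 \left(-85\right) = -28390$)
$l = 12740$ ($l = \left(36 + 16\right) \left(6 + 239\right) = 52 \cdot 245 = 12740$)
$n - l = -28390 - 12740 = -41130$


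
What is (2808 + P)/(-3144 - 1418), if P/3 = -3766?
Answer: 4245/2281 ≈ 1.8610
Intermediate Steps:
P = -11298 (P = 3*(-3766) = -11298)
(2808 + P)/(-3144 - 1418) = (2808 - 11298)/(-3144 - 1418) = -8490/(-4562) = -8490*(-1/4562) = 4245/2281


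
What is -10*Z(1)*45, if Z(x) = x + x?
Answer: -900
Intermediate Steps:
Z(x) = 2*x
-10*Z(1)*45 = -20*45 = -900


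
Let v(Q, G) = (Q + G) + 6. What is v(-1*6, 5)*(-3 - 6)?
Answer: -45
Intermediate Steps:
v(Q, G) = 6 + G + Q (v(Q, G) = (G + Q) + 6 = 6 + G + Q)
v(-1*6, 5)*(-3 - 6) = (6 + 5 - 1*6)*(-3 - 6) = (6 + 5 - 6)*(-9) = 5*(-9) = -45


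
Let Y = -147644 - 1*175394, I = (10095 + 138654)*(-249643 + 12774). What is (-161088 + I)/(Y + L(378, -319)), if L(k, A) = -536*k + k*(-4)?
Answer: 35234187969/527158 ≈ 66838.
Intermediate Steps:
I = -35234026881 (I = 148749*(-236869) = -35234026881)
L(k, A) = -540*k (L(k, A) = -536*k - 4*k = -540*k)
Y = -323038 (Y = -147644 - 175394 = -323038)
(-161088 + I)/(Y + L(378, -319)) = (-161088 - 35234026881)/(-323038 - 540*378) = -35234187969/(-323038 - 204120) = -35234187969/(-527158) = -35234187969*(-1/527158) = 35234187969/527158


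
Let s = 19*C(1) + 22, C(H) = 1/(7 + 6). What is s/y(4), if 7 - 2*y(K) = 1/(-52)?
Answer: 488/73 ≈ 6.6849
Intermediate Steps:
y(K) = 365/104 (y(K) = 7/2 - ½/(-52) = 7/2 - ½*(-1/52) = 7/2 + 1/104 = 365/104)
C(H) = 1/13
s = 305/13 (s = 19*(1/13) + 22 = 19/13 + 22 = 305/13 ≈ 23.462)
s/y(4) = 305/(13*(365/104)) = (305/13)*(104/365) = 488/73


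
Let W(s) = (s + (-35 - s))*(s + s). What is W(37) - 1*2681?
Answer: -5271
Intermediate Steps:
W(s) = -70*s
W(37) - 1*2681 = -70*37 - 1*2681 = -2590 - 2681 = -5271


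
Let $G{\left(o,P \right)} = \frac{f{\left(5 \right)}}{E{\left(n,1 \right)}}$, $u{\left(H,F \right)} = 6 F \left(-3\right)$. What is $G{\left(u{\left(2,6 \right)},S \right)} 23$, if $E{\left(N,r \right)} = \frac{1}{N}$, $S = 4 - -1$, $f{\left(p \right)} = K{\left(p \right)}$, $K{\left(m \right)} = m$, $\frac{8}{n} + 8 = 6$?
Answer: $-460$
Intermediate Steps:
$n = -4$ ($n = \frac{8}{-8 + 6} = \frac{8}{-2} = 8 \left(- \frac{1}{2}\right) = -4$)
$u{\left(H,F \right)} = - 18 F$
$f{\left(p \right)} = p$
$S = 5$ ($S = 4 + 1 = 5$)
$G{\left(o,P \right)} = -20$ ($G{\left(o,P \right)} = \frac{5}{\frac{1}{-4}} = \frac{5}{- \frac{1}{4}} = 5 \left(-4\right) = -20$)
$G{\left(u{\left(2,6 \right)},S \right)} 23 = \left(-20\right) 23 = -460$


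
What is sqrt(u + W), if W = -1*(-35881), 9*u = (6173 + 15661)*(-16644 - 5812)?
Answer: 5*I*sqrt(2177695) ≈ 7378.5*I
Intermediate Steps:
u = -54478256 (u = ((6173 + 15661)*(-16644 - 5812))/9 = (21834*(-22456))/9 = (1/9)*(-490304304) = -54478256)
W = 35881
sqrt(u + W) = sqrt(-54478256 + 35881) = sqrt(-54442375) = 5*I*sqrt(2177695)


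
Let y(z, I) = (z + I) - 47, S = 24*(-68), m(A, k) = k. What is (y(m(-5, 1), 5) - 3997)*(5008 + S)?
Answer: -13632288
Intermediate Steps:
S = -1632
y(z, I) = -47 + I + z (y(z, I) = (I + z) - 47 = -47 + I + z)
(y(m(-5, 1), 5) - 3997)*(5008 + S) = ((-47 + 5 + 1) - 3997)*(5008 - 1632) = (-41 - 3997)*3376 = -4038*3376 = -13632288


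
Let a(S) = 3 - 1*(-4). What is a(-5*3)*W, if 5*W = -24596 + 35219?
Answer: 74361/5 ≈ 14872.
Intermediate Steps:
a(S) = 7 (a(S) = 3 + 4 = 7)
W = 10623/5 (W = (-24596 + 35219)/5 = (⅕)*10623 = 10623/5 ≈ 2124.6)
a(-5*3)*W = 7*(10623/5) = 74361/5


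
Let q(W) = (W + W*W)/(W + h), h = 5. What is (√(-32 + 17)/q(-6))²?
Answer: -1/60 ≈ -0.016667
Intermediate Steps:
q(W) = (W + W²)/(5 + W) (q(W) = (W + W*W)/(W + 5) = (W + W²)/(5 + W))
(√(-32 + 17)/q(-6))² = (√(-32 + 17)/((-6*(1 - 6)/(5 - 6))))² = (√(-15)/((-6*(-5)/(-1))))² = ((I*√15)/((-6*(-1)*(-5))))² = ((I*√15)/(-30))² = ((I*√15)*(-1/30))² = (-I*√15/30)² = -1/60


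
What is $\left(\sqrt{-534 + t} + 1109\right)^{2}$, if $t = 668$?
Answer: $\left(1109 + \sqrt{134}\right)^{2} \approx 1.2557 \cdot 10^{6}$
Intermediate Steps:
$\left(\sqrt{-534 + t} + 1109\right)^{2} = \left(\sqrt{-534 + 668} + 1109\right)^{2} = \left(\sqrt{134} + 1109\right)^{2} = \left(1109 + \sqrt{134}\right)^{2}$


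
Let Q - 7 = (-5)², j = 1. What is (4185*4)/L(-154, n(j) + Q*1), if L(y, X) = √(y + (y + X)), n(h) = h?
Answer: -3348*I*√11/11 ≈ -1009.5*I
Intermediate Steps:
Q = 32 (Q = 7 + (-5)² = 7 + 25 = 32)
L(y, X) = √(X + 2*y) (L(y, X) = √(y + (X + y)) = √(X + 2*y))
(4185*4)/L(-154, n(j) + Q*1) = (4185*4)/(√((1 + 32*1) + 2*(-154))) = 16740/(√((1 + 32) - 308)) = 16740/(√(33 - 308)) = 16740/(√(-275)) = 16740/((5*I*√11)) = 16740*(-I*√11/55) = -3348*I*√11/11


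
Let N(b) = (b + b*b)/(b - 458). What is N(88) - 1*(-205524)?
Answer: 38018024/185 ≈ 2.0550e+5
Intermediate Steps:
N(b) = (b + b**2)/(-458 + b)
N(88) - 1*(-205524) = 88*(1 + 88)/(-458 + 88) - 1*(-205524) = 88*89/(-370) + 205524 = 88*(-1/370)*89 + 205524 = -3916/185 + 205524 = 38018024/185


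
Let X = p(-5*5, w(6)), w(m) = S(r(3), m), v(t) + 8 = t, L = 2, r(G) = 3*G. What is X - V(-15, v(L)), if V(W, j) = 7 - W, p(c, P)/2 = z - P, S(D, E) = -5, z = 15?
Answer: 18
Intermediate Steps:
v(t) = -8 + t
w(m) = -5
p(c, P) = 30 - 2*P (p(c, P) = 2*(15 - P) = 30 - 2*P)
X = 40 (X = 30 - 2*(-5) = 30 + 10 = 40)
X - V(-15, v(L)) = 40 - (7 - 1*(-15)) = 40 - (7 + 15) = 40 - 1*22 = 40 - 22 = 18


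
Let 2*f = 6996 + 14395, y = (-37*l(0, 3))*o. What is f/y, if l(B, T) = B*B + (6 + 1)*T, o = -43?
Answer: 21391/66822 ≈ 0.32012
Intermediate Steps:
l(B, T) = B**2 + 7*T
y = 33411 (y = -37*(0**2 + 7*3)*(-43) = -37*(0 + 21)*(-43) = -37*21*(-43) = -777*(-43) = 33411)
f = 21391/2 (f = (6996 + 14395)/2 = (1/2)*21391 = 21391/2 ≈ 10696.)
f/y = (21391/2)/33411 = (21391/2)*(1/33411) = 21391/66822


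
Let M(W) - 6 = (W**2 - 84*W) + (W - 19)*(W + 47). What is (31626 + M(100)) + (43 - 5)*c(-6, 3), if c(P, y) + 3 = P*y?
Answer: 44341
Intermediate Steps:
c(P, y) = -3 + P*y
M(W) = 6 + W**2 - 84*W + (-19 + W)*(47 + W) (M(W) = 6 + ((W**2 - 84*W) + (W - 19)*(W + 47)) = 6 + ((W**2 - 84*W) + (-19 + W)*(47 + W)) = 6 + (W**2 - 84*W + (-19 + W)*(47 + W)) = 6 + W**2 - 84*W + (-19 + W)*(47 + W))
(31626 + M(100)) + (43 - 5)*c(-6, 3) = (31626 + (-887 - 56*100 + 2*100**2)) + (43 - 5)*(-3 - 6*3) = (31626 + (-887 - 5600 + 2*10000)) + 38*(-3 - 18) = (31626 + (-887 - 5600 + 20000)) + 38*(-21) = (31626 + 13513) - 798 = 45139 - 798 = 44341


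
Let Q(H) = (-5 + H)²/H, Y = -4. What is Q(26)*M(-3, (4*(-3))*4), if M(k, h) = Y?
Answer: -882/13 ≈ -67.846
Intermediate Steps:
M(k, h) = -4
Q(H) = (-5 + H)²/H
Q(26)*M(-3, (4*(-3))*4) = ((-5 + 26)²/26)*(-4) = ((1/26)*21²)*(-4) = ((1/26)*441)*(-4) = (441/26)*(-4) = -882/13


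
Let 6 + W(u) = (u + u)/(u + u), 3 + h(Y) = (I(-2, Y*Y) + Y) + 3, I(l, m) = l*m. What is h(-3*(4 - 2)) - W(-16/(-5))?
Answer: -73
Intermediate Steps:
h(Y) = Y - 2*Y² (h(Y) = -3 + ((-2*Y*Y + Y) + 3) = -3 + ((-2*Y² + Y) + 3) = -3 + ((Y - 2*Y²) + 3) = -3 + (3 + Y - 2*Y²) = Y - 2*Y²)
W(u) = -5 (W(u) = -6 + (u + u)/(u + u) = -6 + (2*u)/((2*u)) = -6 + (2*u)*(1/(2*u)) = -6 + 1 = -5)
h(-3*(4 - 2)) - W(-16/(-5)) = (-3*(4 - 2))*(1 - (-6)*(4 - 2)) - 1*(-5) = (-3*2)*(1 - (-6)*2) + 5 = -6*(1 - 2*(-6)) + 5 = -6*(1 + 12) + 5 = -6*13 + 5 = -78 + 5 = -73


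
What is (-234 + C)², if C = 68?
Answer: 27556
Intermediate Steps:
(-234 + C)² = (-234 + 68)² = (-166)² = 27556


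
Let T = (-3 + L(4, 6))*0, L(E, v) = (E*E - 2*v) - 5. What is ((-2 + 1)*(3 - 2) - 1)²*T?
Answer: 0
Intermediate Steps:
L(E, v) = -5 + E² - 2*v (L(E, v) = (E² - 2*v) - 5 = -5 + E² - 2*v)
T = 0 (T = (-3 + (-5 + 4² - 2*6))*0 = (-3 + (-5 + 16 - 12))*0 = (-3 - 1)*0 = -4*0 = 0)
((-2 + 1)*(3 - 2) - 1)²*T = ((-2 + 1)*(3 - 2) - 1)²*0 = (-1*1 - 1)²*0 = (-1 - 1)²*0 = (-2)²*0 = 4*0 = 0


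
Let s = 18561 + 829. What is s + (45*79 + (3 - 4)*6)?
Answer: 22939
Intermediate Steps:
s = 19390
s + (45*79 + (3 - 4)*6) = 19390 + (45*79 + (3 - 4)*6) = 19390 + (3555 - 1*6) = 19390 + (3555 - 6) = 19390 + 3549 = 22939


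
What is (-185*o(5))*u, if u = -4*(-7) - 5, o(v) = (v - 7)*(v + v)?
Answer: 85100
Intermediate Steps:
o(v) = 2*v*(-7 + v) (o(v) = (-7 + v)*(2*v) = 2*v*(-7 + v))
u = 23 (u = 28 - 5 = 23)
(-185*o(5))*u = -370*5*(-7 + 5)*23 = -370*5*(-2)*23 = -185*(-20)*23 = 3700*23 = 85100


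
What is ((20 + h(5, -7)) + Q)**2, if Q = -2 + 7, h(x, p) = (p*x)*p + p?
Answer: 69169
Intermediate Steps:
h(x, p) = p + x*p**2 (h(x, p) = x*p**2 + p = p + x*p**2)
Q = 5
((20 + h(5, -7)) + Q)**2 = ((20 - 7*(1 - 7*5)) + 5)**2 = ((20 - 7*(1 - 35)) + 5)**2 = ((20 - 7*(-34)) + 5)**2 = ((20 + 238) + 5)**2 = (258 + 5)**2 = 263**2 = 69169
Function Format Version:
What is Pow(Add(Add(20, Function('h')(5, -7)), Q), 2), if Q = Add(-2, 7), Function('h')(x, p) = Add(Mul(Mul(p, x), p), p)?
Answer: 69169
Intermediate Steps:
Function('h')(x, p) = Add(p, Mul(x, Pow(p, 2))) (Function('h')(x, p) = Add(Mul(x, Pow(p, 2)), p) = Add(p, Mul(x, Pow(p, 2))))
Q = 5
Pow(Add(Add(20, Function('h')(5, -7)), Q), 2) = Pow(Add(Add(20, Mul(-7, Add(1, Mul(-7, 5)))), 5), 2) = Pow(Add(Add(20, Mul(-7, Add(1, -35))), 5), 2) = Pow(Add(Add(20, Mul(-7, -34)), 5), 2) = Pow(Add(Add(20, 238), 5), 2) = Pow(Add(258, 5), 2) = Pow(263, 2) = 69169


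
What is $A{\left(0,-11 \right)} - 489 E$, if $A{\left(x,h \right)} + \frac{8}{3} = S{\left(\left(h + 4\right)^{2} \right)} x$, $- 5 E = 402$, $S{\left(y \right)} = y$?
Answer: $\frac{589694}{15} \approx 39313.0$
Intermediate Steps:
$E = - \frac{402}{5}$ ($E = \left(- \frac{1}{5}\right) 402 = - \frac{402}{5} \approx -80.4$)
$A{\left(x,h \right)} = - \frac{8}{3} + x \left(4 + h\right)^{2}$ ($A{\left(x,h \right)} = - \frac{8}{3} + \left(h + 4\right)^{2} x = - \frac{8}{3} + \left(4 + h\right)^{2} x = - \frac{8}{3} + x \left(4 + h\right)^{2}$)
$A{\left(0,-11 \right)} - 489 E = \left(- \frac{8}{3} + 0 \left(4 - 11\right)^{2}\right) - - \frac{196578}{5} = \left(- \frac{8}{3} + 0 \left(-7\right)^{2}\right) + \frac{196578}{5} = \left(- \frac{8}{3} + 0 \cdot 49\right) + \frac{196578}{5} = \left(- \frac{8}{3} + 0\right) + \frac{196578}{5} = - \frac{8}{3} + \frac{196578}{5} = \frac{589694}{15}$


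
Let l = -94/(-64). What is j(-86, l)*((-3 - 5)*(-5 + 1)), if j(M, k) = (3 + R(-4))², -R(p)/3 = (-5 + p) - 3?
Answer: 48672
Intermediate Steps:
R(p) = 24 - 3*p (R(p) = -3*((-5 + p) - 3) = -3*(-8 + p) = 24 - 3*p)
l = 47/32 (l = -94*(-1/64) = 47/32 ≈ 1.4688)
j(M, k) = 1521 (j(M, k) = (3 + (24 - 3*(-4)))² = (3 + (24 + 12))² = (3 + 36)² = 39² = 1521)
j(-86, l)*((-3 - 5)*(-5 + 1)) = 1521*((-3 - 5)*(-5 + 1)) = 1521*(-8*(-4)) = 1521*32 = 48672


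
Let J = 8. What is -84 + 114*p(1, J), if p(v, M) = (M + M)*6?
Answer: 10860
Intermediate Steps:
p(v, M) = 12*M (p(v, M) = (2*M)*6 = 12*M)
-84 + 114*p(1, J) = -84 + 114*(12*8) = -84 + 114*96 = -84 + 10944 = 10860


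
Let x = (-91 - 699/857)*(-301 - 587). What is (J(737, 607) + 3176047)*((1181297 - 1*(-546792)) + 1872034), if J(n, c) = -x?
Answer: 9547522995490653/857 ≈ 1.1141e+13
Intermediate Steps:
x = 69873168/857 (x = (-91 - 699*1/857)*(-888) = (-91 - 699/857)*(-888) = -78686/857*(-888) = 69873168/857 ≈ 81532.)
J(n, c) = -69873168/857 (J(n, c) = -1*69873168/857 = -69873168/857)
(J(737, 607) + 3176047)*((1181297 - 1*(-546792)) + 1872034) = (-69873168/857 + 3176047)*((1181297 - 1*(-546792)) + 1872034) = 2651999111*((1181297 + 546792) + 1872034)/857 = 2651999111*(1728089 + 1872034)/857 = (2651999111/857)*3600123 = 9547522995490653/857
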